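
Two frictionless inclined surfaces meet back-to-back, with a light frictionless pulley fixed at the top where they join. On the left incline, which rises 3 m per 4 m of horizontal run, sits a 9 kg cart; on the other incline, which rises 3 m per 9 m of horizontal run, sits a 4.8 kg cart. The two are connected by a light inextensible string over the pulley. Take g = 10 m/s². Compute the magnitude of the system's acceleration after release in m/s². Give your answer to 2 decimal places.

Resolve each weight along its own incline: the 9 kg mass has component 9 × 10 × sin 36.87° = 54.000 N down its slope, and the 4.8 kg mass has 4.8 × 10 × sin 18.43° = 15.179 N down its slope.
The 9 kg side's 54.000 N exceeds the other side's 15.179 N, so that mass slides down and the 4.8 kg mass slides up. Taking that direction as positive, Newton's second law for the whole system gives 54.000 − 15.179 = (9 + 4.8) a, so a = 38.821 / 13.8 = 2.8131 m/s².

2.81 m/s²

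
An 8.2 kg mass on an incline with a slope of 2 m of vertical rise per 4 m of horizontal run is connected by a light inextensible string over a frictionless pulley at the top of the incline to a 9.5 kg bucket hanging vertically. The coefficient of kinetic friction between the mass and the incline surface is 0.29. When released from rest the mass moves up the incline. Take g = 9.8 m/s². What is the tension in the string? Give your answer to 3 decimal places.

For the mass on the incline: the weight component along the slope is m₁g sin 26.57° = 8.2 × 9.8 × 0.4472 = 35.937 N and the normal force is N = m₁g cos 26.57° = 71.876 N.
Kinetic friction opposes the mass's motion up the incline: f = μN = 0.29 × 71.876 = 20.844 N acting down the slope.
Newton's second law for the mass (up-slope positive): T − 35.937 − 20.844 = 8.2 a. For the hanging bucket (downward positive): 9.5 × 9.8 − T = 9.5 a.
Adding the two equations eliminates T: 36.319 = 17.7 a, so a = 2.0519 m/s².
Then from the hanging bucket's equation, T = 9.5 × (9.8 − 2.0519) = 73.607 N.

73.607 N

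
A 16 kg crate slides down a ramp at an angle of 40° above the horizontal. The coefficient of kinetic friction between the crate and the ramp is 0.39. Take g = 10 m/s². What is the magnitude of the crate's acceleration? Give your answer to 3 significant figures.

Resolving the weight along the incline: the component pulling the crate down the slope is mg sin 40° = 16 × 10 × 0.6428 = 102.848 N, and the normal force is N = mg cos 40° = 16 × 10 × 0.7660 = 122.560 N.
Kinetic friction acts up the slope with magnitude f = μN = 0.39 × 122.560 = 47.798 N.
Net force along the incline is 102.848 − 47.798 = 55.050 N, so a = 55.050 / 16 = 3.4406 m/s².

3.44 m/s²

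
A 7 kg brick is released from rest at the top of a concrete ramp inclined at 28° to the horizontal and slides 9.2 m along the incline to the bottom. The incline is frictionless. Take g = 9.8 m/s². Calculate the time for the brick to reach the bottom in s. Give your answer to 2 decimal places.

2.00 s

The weight component along the incline is mg sin 28° = 32.206 N and the normal force is N = mg cos 28° = 60.570 N.
With no friction, a = g sin 28° = 4.6008 m/s².
Starting from rest, L = ½at², so t = √(2L/a) = √(2 × 9.2 / 4.6008) = 1.9998 s.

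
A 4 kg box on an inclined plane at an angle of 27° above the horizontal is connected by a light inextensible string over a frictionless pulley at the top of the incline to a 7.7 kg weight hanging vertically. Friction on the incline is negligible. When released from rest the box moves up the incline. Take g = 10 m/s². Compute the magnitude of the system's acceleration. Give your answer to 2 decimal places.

For the box on the incline: the weight component along the slope is m₁g sin 27° = 4 × 10 × 0.4540 = 18.160 N and the normal force is N = m₁g cos 27° = 35.640 N.
Newton's second law for the box (up-slope positive): T − 18.160 = 4 a. For the hanging weight (downward positive): 7.7 × 10 − T = 7.7 a.
Adding the two equations eliminates T: 58.840 = 11.7 a, so a = 5.0291 m/s².

5.03 m/s²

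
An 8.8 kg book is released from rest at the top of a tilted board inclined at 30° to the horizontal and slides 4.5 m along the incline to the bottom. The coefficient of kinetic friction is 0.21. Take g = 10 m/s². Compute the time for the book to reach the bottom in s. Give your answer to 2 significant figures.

The weight component along the incline is mg sin 30° = 44.000 N and the normal force is N = mg cos 30° = 76.210 N.
Friction up the slope is f = μN = 0.21 × 76.210 = 16.004 N, so the net downslope force is 44.000 − 16.004 = 27.996 N and a = 27.996 / 8.8 = 3.1814 m/s².
Starting from rest, L = ½at², so t = √(2L/a) = √(2 × 4.5 / 3.1814) = 1.6819 s.

1.7 s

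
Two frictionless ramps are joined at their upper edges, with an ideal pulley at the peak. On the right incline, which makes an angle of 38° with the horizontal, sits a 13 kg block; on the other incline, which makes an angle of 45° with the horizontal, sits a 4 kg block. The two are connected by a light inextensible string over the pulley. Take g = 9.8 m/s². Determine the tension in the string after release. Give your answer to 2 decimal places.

Resolve each weight along its own incline: the 13 kg mass has component 13 × 9.8 × sin 38° = 78.435 N down its slope, and the 4 kg mass has 4 × 9.8 × sin 45° = 27.719 N down its slope.
The 13 kg side's 78.435 N exceeds the other side's 27.719 N, so that mass slides down and the 4 kg mass slides up. Taking that direction as positive, Newton's second law for the whole system gives 78.435 − 27.719 = (13 + 4) a, so a = 50.716 / 17 = 2.9833 m/s².
For the 4 kg mass (up-slope positive): T − 27.719 = 4 × 2.9833, so T = 39.652 N.

39.65 N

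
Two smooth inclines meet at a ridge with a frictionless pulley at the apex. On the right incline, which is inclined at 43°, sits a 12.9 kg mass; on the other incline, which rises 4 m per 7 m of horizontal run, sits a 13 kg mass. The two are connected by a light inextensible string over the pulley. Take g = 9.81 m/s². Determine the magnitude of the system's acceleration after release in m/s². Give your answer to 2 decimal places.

0.89 m/s²

Resolve each weight along its own incline: the 12.9 kg mass has component 12.9 × 9.81 × sin 43° = 86.306 N down its slope, and the 13 kg mass has 13 × 9.81 × sin 29.74° = 63.273 N down its slope.
The 12.9 kg side's 86.306 N exceeds the other side's 63.273 N, so that mass slides down and the 13 kg mass slides up. Taking that direction as positive, Newton's second law for the whole system gives 86.306 − 63.273 = (12.9 + 13) a, so a = 23.033 / 25.9 = 0.8893 m/s².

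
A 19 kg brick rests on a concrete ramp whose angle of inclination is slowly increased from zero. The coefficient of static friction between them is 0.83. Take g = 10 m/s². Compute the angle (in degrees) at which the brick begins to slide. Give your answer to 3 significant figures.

At the threshold of sliding, static friction is at its maximum μ_s N and exactly balances the weight component along the incline: mg sin θ = μ_s mg cos θ.
Hence tan θ = μ_s = 0.83, so θ = arctan(0.83) = 39.6927°.

39.7°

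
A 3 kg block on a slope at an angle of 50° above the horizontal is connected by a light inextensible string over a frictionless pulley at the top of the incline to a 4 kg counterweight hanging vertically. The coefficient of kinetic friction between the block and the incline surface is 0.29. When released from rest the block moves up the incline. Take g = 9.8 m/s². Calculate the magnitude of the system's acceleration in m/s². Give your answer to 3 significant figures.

1.60 m/s²

For the block on the incline: the weight component along the slope is m₁g sin 50° = 3 × 9.8 × 0.7660 = 22.520 N and the normal force is N = m₁g cos 50° = 18.898 N.
Kinetic friction opposes the block's motion up the incline: f = μN = 0.29 × 18.898 = 5.480 N acting down the slope.
Newton's second law for the block (up-slope positive): T − 22.520 − 5.480 = 3 a. For the hanging counterweight (downward positive): 4 × 9.8 − T = 4 a.
Adding the two equations eliminates T: 11.200 = 7 a, so a = 1.6000 m/s².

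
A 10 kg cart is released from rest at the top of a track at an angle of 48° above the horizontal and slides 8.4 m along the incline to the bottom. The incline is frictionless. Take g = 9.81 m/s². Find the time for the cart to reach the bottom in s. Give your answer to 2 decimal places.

The weight component along the incline is mg sin 48° = 72.903 N and the normal force is N = mg cos 48° = 65.642 N.
With no friction, a = g sin 48° = 7.2903 m/s².
Starting from rest, L = ½at², so t = √(2L/a) = √(2 × 8.4 / 7.2903) = 1.5180 s.

1.52 s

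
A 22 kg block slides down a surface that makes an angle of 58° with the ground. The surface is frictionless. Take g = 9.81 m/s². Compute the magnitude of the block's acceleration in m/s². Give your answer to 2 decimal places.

8.32 m/s²

Resolving the weight along the incline: the component pulling the block down the slope is mg sin 58° = 22 × 9.81 × 0.8480 = 183.015 N, and the normal force is N = mg cos 58° = 22 × 9.81 × 0.5299 = 114.363 N.
With no friction the net force along the incline is 183.015 N, so a = g sin 58° = 183.015 / 22 = 8.3189 m/s².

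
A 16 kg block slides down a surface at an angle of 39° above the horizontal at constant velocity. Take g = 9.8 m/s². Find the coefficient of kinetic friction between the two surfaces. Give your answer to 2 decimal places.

At constant velocity the net force along the incline is zero: mg sin 39° = μ mg cos 39°.
So μ = tan 39° = 0.6293 / 0.7771 = 0.8098.

0.81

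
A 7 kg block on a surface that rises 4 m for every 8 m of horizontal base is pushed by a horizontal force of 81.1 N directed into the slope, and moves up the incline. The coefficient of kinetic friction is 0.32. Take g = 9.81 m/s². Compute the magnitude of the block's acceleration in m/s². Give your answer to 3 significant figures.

1.51 m/s²

The horizontal push has components F cos 26.57° = 81.1 × 0.8944 = 72.536 N up the incline and F sin 26.57° = 81.1 × 0.4472 = 36.268 N pressing into the surface.
The normal force is therefore N = mg cos 26.57° + F sin 26.57° = 61.418 + 36.268 = 97.686 N, and kinetic friction down the slope is μN = 0.32 × 97.686 = 31.260 N.
Along the incline: F cos 26.57° − mg sin 26.57° − μN = ma, so 72.536 − 30.709 − 31.260 = 7 a, giving a = 1.5096 m/s².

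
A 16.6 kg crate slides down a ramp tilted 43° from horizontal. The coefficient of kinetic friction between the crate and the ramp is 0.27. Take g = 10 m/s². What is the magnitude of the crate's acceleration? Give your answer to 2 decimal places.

Resolving the weight along the incline: the component pulling the crate down the slope is mg sin 43° = 16.6 × 10 × 0.6820 = 113.212 N, and the normal force is N = mg cos 43° = 16.6 × 10 × 0.7314 = 121.412 N.
Kinetic friction acts up the slope with magnitude f = μN = 0.27 × 121.412 = 32.781 N.
Net force along the incline is 113.212 − 32.781 = 80.431 N, so a = 80.431 / 16.6 = 4.8452 m/s².

4.85 m/s²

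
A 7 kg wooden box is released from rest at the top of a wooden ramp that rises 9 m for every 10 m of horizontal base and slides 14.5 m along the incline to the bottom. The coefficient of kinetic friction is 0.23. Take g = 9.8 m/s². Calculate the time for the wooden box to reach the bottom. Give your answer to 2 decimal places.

2.44 s

The weight component along the incline is mg sin 41.99° = 45.891 N and the normal force is N = mg cos 41.99° = 50.990 N.
Friction up the slope is f = μN = 0.23 × 50.990 = 11.728 N, so the net downslope force is 45.891 − 11.728 = 34.163 N and a = 34.163 / 7 = 4.8804 m/s².
Starting from rest, L = ½at², so t = √(2L/a) = √(2 × 14.5 / 4.8804) = 2.4376 s.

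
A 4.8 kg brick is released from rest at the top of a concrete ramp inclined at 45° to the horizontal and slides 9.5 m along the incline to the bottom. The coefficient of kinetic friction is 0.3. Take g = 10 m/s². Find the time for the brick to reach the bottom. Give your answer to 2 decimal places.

The weight component along the incline is mg sin 45° = 33.941 N and the normal force is N = mg cos 45° = 33.941 N.
Friction up the slope is f = μN = 0.3 × 33.941 = 10.182 N, so the net downslope force is 33.941 − 10.182 = 23.759 N and a = 23.759 / 4.8 = 4.9498 m/s².
Starting from rest, L = ½at², so t = √(2L/a) = √(2 × 9.5 / 4.9498) = 1.9592 s.

1.96 s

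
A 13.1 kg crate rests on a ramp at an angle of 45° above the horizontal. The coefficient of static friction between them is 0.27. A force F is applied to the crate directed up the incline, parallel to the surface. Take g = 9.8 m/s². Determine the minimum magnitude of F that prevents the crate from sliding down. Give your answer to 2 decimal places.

66.27 N

The normal force is N = mg cos 45° = 90.778 N. With F at its minimum the crate is on the verge of sliding down, so static friction is at its maximum μ_s N = 0.27 × 90.778 = 24.510 N and acts up the slope.
Equilibrium along the incline: F + μ_s N = mg sin 45°, so F = 90.778 − 24.510 = 66.268 N.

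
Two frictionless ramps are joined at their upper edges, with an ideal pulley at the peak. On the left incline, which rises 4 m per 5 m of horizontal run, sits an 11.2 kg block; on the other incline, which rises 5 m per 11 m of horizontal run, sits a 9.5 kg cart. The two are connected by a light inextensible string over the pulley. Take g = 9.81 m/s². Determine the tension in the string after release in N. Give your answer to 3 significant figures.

52.4 N

Resolve each weight along its own incline: the 11.2 kg mass has component 11.2 × 9.81 × sin 38.66° = 68.636 N down its slope, and the 9.5 kg mass has 9.5 × 9.81 × sin 24.44° = 38.564 N down its slope.
The 11.2 kg side's 68.636 N exceeds the other side's 38.564 N, so that mass slides down and the 9.5 kg mass slides up. Taking that direction as positive, Newton's second law for the whole system gives 68.636 − 38.564 = (11.2 + 9.5) a, so a = 30.072 / 20.7 = 1.4528 m/s².
For the 9.5 kg mass (up-slope positive): T − 38.564 = 9.5 × 1.4528, so T = 52.366 N.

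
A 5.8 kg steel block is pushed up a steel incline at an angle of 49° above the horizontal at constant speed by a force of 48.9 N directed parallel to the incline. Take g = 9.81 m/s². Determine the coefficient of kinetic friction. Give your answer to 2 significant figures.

At constant speed ΣF = 0 along the incline. The applied 48.9 N acts up the slope; the weight component mg sin 49° = 42.941 N and kinetic friction μN both act down the slope.
So 48.9 = 42.941 + μ × 37.328, giving μ = (48.9 − 42.941) / 37.328 = 0.1596.

0.16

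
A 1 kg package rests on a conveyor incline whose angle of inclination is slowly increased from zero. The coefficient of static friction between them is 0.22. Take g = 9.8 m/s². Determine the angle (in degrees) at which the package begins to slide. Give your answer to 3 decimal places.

At the threshold of sliding, static friction is at its maximum μ_s N and exactly balances the weight component along the incline: mg sin θ = μ_s mg cos θ.
Hence tan θ = μ_s = 0.22, so θ = arctan(0.22) = 12.4074°.

12.407°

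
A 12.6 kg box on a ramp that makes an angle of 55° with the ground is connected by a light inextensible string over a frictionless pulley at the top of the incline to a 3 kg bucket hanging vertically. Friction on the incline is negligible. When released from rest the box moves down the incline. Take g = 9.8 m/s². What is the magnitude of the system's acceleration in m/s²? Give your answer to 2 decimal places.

4.60 m/s²

For the box on the incline: the weight component along the slope is m₁g sin 55° = 12.6 × 9.8 × 0.8192 = 101.155 N and the normal force is N = m₁g cos 55° = 70.825 N.
Newton's second law for the box (down-slope positive): 101.155 − T = 12.6 a. For the hanging bucket (upward positive): T − 3 × 9.8 = 3 a.
Adding the two equations eliminates T: 71.755 = 15.6 a, so a = 4.5997 m/s².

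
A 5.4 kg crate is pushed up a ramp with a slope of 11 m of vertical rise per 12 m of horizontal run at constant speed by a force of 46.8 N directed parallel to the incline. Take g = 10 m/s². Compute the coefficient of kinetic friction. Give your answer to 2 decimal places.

0.26

At constant speed ΣF = 0 along the incline. The applied 46.8 N acts up the slope; the weight component mg sin 42.51° = 36.489 N and kinetic friction μN both act down the slope.
So 46.8 = 36.489 + μ × 39.806, giving μ = (46.8 − 36.489) / 39.806 = 0.2590.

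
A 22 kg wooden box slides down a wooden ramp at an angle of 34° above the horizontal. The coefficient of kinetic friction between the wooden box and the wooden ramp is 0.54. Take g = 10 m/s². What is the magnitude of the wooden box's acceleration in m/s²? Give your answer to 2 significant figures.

1.1 m/s²

Resolving the weight along the incline: the component pulling the wooden box down the slope is mg sin 34° = 22 × 10 × 0.5592 = 123.024 N, and the normal force is N = mg cos 34° = 22 × 10 × 0.8290 = 182.380 N.
Kinetic friction acts up the slope with magnitude f = μN = 0.54 × 182.380 = 98.485 N.
Net force along the incline is 123.024 − 98.485 = 24.539 N, so a = 24.539 / 22 = 1.1154 m/s².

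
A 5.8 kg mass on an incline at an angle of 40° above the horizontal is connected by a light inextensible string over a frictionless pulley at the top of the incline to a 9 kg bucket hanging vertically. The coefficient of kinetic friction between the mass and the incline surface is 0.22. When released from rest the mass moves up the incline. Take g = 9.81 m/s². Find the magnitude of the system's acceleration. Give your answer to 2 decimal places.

For the mass on the incline: the weight component along the slope is m₁g sin 40° = 5.8 × 9.81 × 0.6428 = 36.574 N and the normal force is N = m₁g cos 40° = 43.586 N.
Kinetic friction opposes the mass's motion up the incline: f = μN = 0.22 × 43.586 = 9.589 N acting down the slope.
Newton's second law for the mass (up-slope positive): T − 36.574 − 9.589 = 5.8 a. For the hanging bucket (downward positive): 9 × 9.81 − T = 9 a.
Adding the two equations eliminates T: 42.127 = 14.8 a, so a = 2.8464 m/s².

2.85 m/s²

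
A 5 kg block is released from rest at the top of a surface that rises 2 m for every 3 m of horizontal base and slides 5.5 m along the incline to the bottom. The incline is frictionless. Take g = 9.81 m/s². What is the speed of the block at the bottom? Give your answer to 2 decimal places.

7.74 m/s

The weight component along the incline is mg sin 33.69° = 27.208 N and the normal force is N = mg cos 33.69° = 40.812 N.
With no friction, a = g sin 33.69° = 5.4416 m/s².
Starting from rest over a distance of 5.5 m, v² = 2aL = 2 × 5.4416 × 5.5 = 59.8576, so v = 7.7368 m/s.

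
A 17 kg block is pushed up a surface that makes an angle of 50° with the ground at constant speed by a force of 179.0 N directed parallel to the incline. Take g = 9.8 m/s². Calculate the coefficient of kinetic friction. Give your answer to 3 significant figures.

At constant speed ΣF = 0 along the incline. The applied 179.0 N acts up the slope; the weight component mg sin 50° = 127.623 N and kinetic friction μN both act down the slope.
So 179.0 = 127.623 + μ × 107.088, giving μ = (179.0 − 127.623) / 107.088 = 0.4798.

0.480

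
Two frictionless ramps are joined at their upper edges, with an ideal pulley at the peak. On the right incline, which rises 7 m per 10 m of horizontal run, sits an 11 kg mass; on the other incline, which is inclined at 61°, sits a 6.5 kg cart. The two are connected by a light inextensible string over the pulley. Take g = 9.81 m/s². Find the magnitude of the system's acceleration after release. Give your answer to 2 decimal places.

Resolve each weight along its own incline: the 11 kg mass has component 11 × 9.81 × sin 34.99° = 61.882 N down its slope, and the 6.5 kg mass has 6.5 × 9.81 × sin 61° = 55.770 N down its slope.
The 11 kg side's 61.882 N exceeds the other side's 55.770 N, so that mass slides down and the 6.5 kg mass slides up. Taking that direction as positive, Newton's second law for the whole system gives 61.882 − 55.770 = (11 + 6.5) a, so a = 6.112 / 17.5 = 0.3493 m/s².

0.35 m/s²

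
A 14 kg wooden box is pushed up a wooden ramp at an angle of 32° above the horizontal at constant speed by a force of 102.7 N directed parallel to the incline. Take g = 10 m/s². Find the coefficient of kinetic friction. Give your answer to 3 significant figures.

0.240

At constant speed ΣF = 0 along the incline. The applied 102.7 N acts up the slope; the weight component mg sin 32° = 74.189 N and kinetic friction μN both act down the slope.
So 102.7 = 74.189 + μ × 118.727, giving μ = (102.7 − 74.189) / 118.727 = 0.2401.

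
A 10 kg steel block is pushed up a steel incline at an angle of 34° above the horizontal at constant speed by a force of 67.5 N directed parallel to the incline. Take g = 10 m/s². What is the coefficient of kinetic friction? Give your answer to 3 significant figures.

At constant speed ΣF = 0 along the incline. The applied 67.5 N acts up the slope; the weight component mg sin 34° = 55.919 N and kinetic friction μN both act down the slope.
So 67.5 = 55.919 + μ × 82.904, giving μ = (67.5 − 55.919) / 82.904 = 0.1397.

0.140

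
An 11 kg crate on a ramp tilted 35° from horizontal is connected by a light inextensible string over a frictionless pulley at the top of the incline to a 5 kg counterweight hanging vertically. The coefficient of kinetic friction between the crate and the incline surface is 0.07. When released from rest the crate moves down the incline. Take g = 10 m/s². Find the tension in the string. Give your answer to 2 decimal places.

For the crate on the incline: the weight component along the slope is m₁g sin 35° = 11 × 10 × 0.5736 = 63.096 N and the normal force is N = m₁g cos 35° = 90.107 N.
Kinetic friction opposes the crate's motion down the incline: f = μN = 0.07 × 90.107 = 6.307 N acting up the slope.
Newton's second law for the crate (down-slope positive): 63.096 − 6.307 − T = 11 a. For the hanging counterweight (upward positive): T − 5 × 10 = 5 a.
Adding the two equations eliminates T: 6.789 = 16 a, so a = 0.4243 m/s².
Then from the hanging counterweight's equation, T = 5 × (10 + 0.4243) = 52.122 N.

52.12 N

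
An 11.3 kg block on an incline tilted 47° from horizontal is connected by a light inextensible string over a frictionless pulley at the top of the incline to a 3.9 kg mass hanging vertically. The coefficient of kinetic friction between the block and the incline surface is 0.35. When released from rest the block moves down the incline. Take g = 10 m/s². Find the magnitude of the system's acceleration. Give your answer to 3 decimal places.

For the block on the incline: the weight component along the slope is m₁g sin 47° = 11.3 × 10 × 0.7314 = 82.648 N and the normal force is N = m₁g cos 47° = 77.066 N.
Kinetic friction opposes the block's motion down the incline: f = μN = 0.35 × 77.066 = 26.973 N acting up the slope.
Newton's second law for the block (down-slope positive): 82.648 − 26.973 − T = 11.3 a. For the hanging mass (upward positive): T − 3.9 × 10 = 3.9 a.
Adding the two equations eliminates T: 16.675 = 15.2 a, so a = 1.0970 m/s².

1.097 m/s²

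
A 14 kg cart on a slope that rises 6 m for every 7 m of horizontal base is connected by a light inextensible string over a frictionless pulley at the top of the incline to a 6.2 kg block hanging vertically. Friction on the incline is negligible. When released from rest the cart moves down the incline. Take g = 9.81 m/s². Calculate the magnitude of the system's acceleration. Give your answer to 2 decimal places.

For the cart on the incline: the weight component along the slope is m₁g sin 40.60° = 14 × 9.81 × 0.6508 = 89.381 N and the normal force is N = m₁g cos 40.60° = 104.276 N.
Newton's second law for the cart (down-slope positive): 89.381 − T = 14 a. For the hanging block (upward positive): T − 6.2 × 9.81 = 6.2 a.
Adding the two equations eliminates T: 28.559 = 20.2 a, so a = 1.4138 m/s².

1.41 m/s²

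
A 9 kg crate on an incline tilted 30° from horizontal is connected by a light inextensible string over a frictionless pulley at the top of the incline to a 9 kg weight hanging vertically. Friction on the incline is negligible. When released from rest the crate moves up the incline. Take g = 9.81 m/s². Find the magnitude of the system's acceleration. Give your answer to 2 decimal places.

For the crate on the incline: the weight component along the slope is m₁g sin 30° = 9 × 9.81 × 0.5000 = 44.145 N and the normal force is N = m₁g cos 30° = 76.461 N.
Newton's second law for the crate (up-slope positive): T − 44.145 = 9 a. For the hanging weight (downward positive): 9 × 9.81 − T = 9 a.
Adding the two equations eliminates T: 44.145 = 18 a, so a = 2.4525 m/s².

2.45 m/s²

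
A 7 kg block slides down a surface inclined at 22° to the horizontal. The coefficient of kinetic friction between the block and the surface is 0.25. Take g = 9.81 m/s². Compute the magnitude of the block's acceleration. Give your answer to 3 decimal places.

1.401 m/s²

Resolving the weight along the incline: the component pulling the block down the slope is mg sin 22° = 7 × 9.81 × 0.3746 = 25.724 N, and the normal force is N = mg cos 22° = 7 × 9.81 × 0.9272 = 63.671 N.
Kinetic friction acts up the slope with magnitude f = μN = 0.25 × 63.671 = 15.918 N.
Net force along the incline is 25.724 − 15.918 = 9.806 N, so a = 9.806 / 7 = 1.4009 m/s².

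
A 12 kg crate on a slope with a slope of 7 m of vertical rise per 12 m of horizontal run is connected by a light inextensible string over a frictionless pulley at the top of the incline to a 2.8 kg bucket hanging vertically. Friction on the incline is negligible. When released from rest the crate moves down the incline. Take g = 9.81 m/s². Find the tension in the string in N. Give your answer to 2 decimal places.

33.49 N

For the crate on the incline: the weight component along the slope is m₁g sin 30.26° = 12 × 9.81 × 0.5039 = 59.319 N and the normal force is N = m₁g cos 30.26° = 101.684 N.
Newton's second law for the crate (down-slope positive): 59.319 − T = 12 a. For the hanging bucket (upward positive): T − 2.8 × 9.81 = 2.8 a.
Adding the two equations eliminates T: 31.851 = 14.8 a, so a = 2.1521 m/s².
Then from the hanging bucket's equation, T = 2.8 × (9.81 + 2.1521) = 33.494 N.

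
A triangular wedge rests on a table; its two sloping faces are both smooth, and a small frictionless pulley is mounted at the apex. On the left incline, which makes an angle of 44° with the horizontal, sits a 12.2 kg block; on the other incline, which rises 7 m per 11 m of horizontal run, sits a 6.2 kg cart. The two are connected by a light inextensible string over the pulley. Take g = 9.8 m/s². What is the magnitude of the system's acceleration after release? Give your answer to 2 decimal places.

2.74 m/s²

Resolve each weight along its own incline: the 12.2 kg mass has component 12.2 × 9.8 × sin 44° = 83.053 N down its slope, and the 6.2 kg mass has 6.2 × 9.8 × sin 32.47° = 32.621 N down its slope.
The 12.2 kg side's 83.053 N exceeds the other side's 32.621 N, so that mass slides down and the 6.2 kg mass slides up. Taking that direction as positive, Newton's second law for the whole system gives 83.053 − 32.621 = (12.2 + 6.2) a, so a = 50.432 / 18.4 = 2.7409 m/s².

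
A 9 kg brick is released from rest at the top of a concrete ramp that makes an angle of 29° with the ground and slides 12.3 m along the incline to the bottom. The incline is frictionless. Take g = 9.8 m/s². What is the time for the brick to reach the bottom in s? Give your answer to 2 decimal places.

The weight component along the incline is mg sin 29° = 42.760 N and the normal force is N = mg cos 29° = 77.141 N.
With no friction, a = g sin 29° = 4.7511 m/s².
Starting from rest, L = ½at², so t = √(2L/a) = √(2 × 12.3 / 4.7511) = 2.2755 s.

2.28 s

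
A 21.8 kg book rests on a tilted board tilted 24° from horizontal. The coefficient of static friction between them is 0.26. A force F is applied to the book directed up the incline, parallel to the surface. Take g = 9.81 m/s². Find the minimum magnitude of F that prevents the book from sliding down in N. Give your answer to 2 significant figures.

36 N

The normal force is N = mg cos 24° = 195.369 N. With F at its minimum the book is on the verge of sliding down, so static friction is at its maximum μ_s N = 0.26 × 195.369 = 50.796 N and acts up the slope.
Equilibrium along the incline: F + μ_s N = mg sin 24°, so F = 86.984 − 50.796 = 36.188 N.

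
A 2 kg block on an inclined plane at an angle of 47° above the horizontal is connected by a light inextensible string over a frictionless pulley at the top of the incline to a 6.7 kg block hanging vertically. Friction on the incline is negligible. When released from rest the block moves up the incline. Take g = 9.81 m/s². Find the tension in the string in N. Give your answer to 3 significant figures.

For the block on the incline: the weight component along the slope is m₁g sin 47° = 2 × 9.81 × 0.7314 = 14.350 N and the normal force is N = m₁g cos 47° = 13.381 N.
Newton's second law for the block (up-slope positive): T − 14.350 = 2 a. For the hanging block (downward positive): 6.7 × 9.81 − T = 6.7 a.
Adding the two equations eliminates T: 51.377 = 8.7 a, so a = 5.9054 m/s².
Then from the hanging block's equation, T = 6.7 × (9.81 − 5.9054) = 26.161 N.

26.2 N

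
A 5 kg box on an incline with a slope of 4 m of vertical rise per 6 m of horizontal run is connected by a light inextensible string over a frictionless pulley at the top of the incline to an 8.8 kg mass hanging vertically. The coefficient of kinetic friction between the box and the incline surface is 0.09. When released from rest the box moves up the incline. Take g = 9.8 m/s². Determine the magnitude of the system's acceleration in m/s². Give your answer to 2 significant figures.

4.0 m/s²

For the box on the incline: the weight component along the slope is m₁g sin 33.69° = 5 × 9.8 × 0.5547 = 27.180 N and the normal force is N = m₁g cos 33.69° = 40.770 N.
Kinetic friction opposes the box's motion up the incline: f = μN = 0.09 × 40.770 = 3.669 N acting down the slope.
Newton's second law for the box (up-slope positive): T − 27.180 − 3.669 = 5 a. For the hanging mass (downward positive): 8.8 × 9.8 − T = 8.8 a.
Adding the two equations eliminates T: 55.391 = 13.8 a, so a = 4.0138 m/s².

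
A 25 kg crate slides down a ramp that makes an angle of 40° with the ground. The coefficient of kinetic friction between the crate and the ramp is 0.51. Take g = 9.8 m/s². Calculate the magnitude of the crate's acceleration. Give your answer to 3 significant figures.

Resolving the weight along the incline: the component pulling the crate down the slope is mg sin 40° = 25 × 9.8 × 0.6428 = 157.486 N, and the normal force is N = mg cos 40° = 25 × 9.8 × 0.7660 = 187.670 N.
Kinetic friction acts up the slope with magnitude f = μN = 0.51 × 187.670 = 95.712 N.
Net force along the incline is 157.486 − 95.712 = 61.774 N, so a = 61.774 / 25 = 2.4710 m/s².

2.47 m/s²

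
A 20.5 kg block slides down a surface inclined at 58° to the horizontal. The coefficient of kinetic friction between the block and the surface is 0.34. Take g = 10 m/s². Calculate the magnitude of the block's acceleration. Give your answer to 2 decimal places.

6.68 m/s²

Resolving the weight along the incline: the component pulling the block down the slope is mg sin 58° = 20.5 × 10 × 0.8480 = 173.840 N, and the normal force is N = mg cos 58° = 20.5 × 10 × 0.5299 = 108.630 N.
Kinetic friction acts up the slope with magnitude f = μN = 0.34 × 108.630 = 36.934 N.
Net force along the incline is 173.840 − 36.934 = 136.906 N, so a = 136.906 / 20.5 = 6.6783 m/s².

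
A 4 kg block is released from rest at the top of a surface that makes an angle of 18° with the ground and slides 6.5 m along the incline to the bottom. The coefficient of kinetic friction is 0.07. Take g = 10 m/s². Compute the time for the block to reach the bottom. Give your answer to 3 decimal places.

2.316 s

The weight component along the incline is mg sin 18° = 12.361 N and the normal force is N = mg cos 18° = 38.042 N.
Friction up the slope is f = μN = 0.07 × 38.042 = 2.663 N, so the net downslope force is 12.361 − 2.663 = 9.698 N and a = 9.698 / 4 = 2.4245 m/s².
Starting from rest, L = ½at², so t = √(2L/a) = √(2 × 6.5 / 2.4245) = 2.3156 s.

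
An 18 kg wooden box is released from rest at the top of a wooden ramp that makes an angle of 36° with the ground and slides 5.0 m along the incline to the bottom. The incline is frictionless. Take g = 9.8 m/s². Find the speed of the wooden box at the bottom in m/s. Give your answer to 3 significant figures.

7.59 m/s

The weight component along the incline is mg sin 36° = 103.685 N and the normal force is N = mg cos 36° = 142.711 N.
With no friction, a = g sin 36° = 5.7603 m/s².
Starting from rest over a distance of 5.0 m, v² = 2aL = 2 × 5.7603 × 5.0 = 57.6030, so v = 7.5897 m/s.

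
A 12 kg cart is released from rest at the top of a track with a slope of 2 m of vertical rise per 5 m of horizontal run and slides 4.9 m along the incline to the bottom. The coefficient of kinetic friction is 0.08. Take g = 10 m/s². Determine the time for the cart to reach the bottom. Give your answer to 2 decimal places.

1.82 s

The weight component along the incline is mg sin 21.80° = 44.567 N and the normal force is N = mg cos 21.80° = 111.417 N.
Friction up the slope is f = μN = 0.08 × 111.417 = 8.913 N, so the net downslope force is 44.567 − 8.913 = 35.654 N and a = 35.654 / 12 = 2.9712 m/s².
Starting from rest, L = ½at², so t = √(2L/a) = √(2 × 4.9 / 2.9712) = 1.8161 s.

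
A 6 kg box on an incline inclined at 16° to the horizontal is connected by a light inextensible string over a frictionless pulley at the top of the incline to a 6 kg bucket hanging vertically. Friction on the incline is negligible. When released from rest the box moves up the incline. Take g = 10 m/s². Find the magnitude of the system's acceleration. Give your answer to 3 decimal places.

3.622 m/s²

For the box on the incline: the weight component along the slope is m₁g sin 16° = 6 × 10 × 0.2756 = 16.536 N and the normal force is N = m₁g cos 16° = 57.676 N.
Newton's second law for the box (up-slope positive): T − 16.536 = 6 a. For the hanging bucket (downward positive): 6 × 10 − T = 6 a.
Adding the two equations eliminates T: 43.464 = 12 a, so a = 3.6220 m/s².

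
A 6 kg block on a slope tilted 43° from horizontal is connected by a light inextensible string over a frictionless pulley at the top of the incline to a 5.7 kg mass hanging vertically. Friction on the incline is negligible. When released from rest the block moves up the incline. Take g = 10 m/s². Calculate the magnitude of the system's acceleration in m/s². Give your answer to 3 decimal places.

For the block on the incline: the weight component along the slope is m₁g sin 43° = 6 × 10 × 0.6820 = 40.920 N and the normal force is N = m₁g cos 43° = 43.881 N.
Newton's second law for the block (up-slope positive): T − 40.920 = 6 a. For the hanging mass (downward positive): 5.7 × 10 − T = 5.7 a.
Adding the two equations eliminates T: 16.080 = 11.7 a, so a = 1.3744 m/s².

1.374 m/s²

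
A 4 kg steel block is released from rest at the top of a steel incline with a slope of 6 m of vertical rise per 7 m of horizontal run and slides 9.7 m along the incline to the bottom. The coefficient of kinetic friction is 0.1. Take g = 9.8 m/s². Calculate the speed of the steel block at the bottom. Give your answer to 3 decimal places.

10.454 m/s

The weight component along the incline is mg sin 40.60° = 25.511 N and the normal force is N = mg cos 40.60° = 29.763 N.
Friction up the slope is f = μN = 0.1 × 29.763 = 2.976 N, so the net downslope force is 25.511 − 2.976 = 22.535 N and a = 22.535 / 4 = 5.6338 m/s².
Starting from rest over a distance of 9.7 m, v² = 2aL = 2 × 5.6338 × 9.7 = 109.2957, so v = 10.4545 m/s.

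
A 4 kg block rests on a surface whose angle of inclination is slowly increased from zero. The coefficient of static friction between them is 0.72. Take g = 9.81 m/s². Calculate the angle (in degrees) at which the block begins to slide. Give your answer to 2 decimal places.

35.75°

At the threshold of sliding, static friction is at its maximum μ_s N and exactly balances the weight component along the incline: mg sin θ = μ_s mg cos θ.
Hence tan θ = μ_s = 0.72, so θ = arctan(0.72) = 35.7539°.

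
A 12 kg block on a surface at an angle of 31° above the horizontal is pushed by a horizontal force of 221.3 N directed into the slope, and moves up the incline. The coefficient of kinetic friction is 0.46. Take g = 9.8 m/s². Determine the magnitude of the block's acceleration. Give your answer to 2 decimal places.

2.53 m/s²

The horizontal push has components F cos 31° = 221.3 × 0.8572 = 189.698 N up the incline and F sin 31° = 221.3 × 0.5150 = 113.970 N pressing into the surface.
The normal force is therefore N = mg cos 31° + F sin 31° = 100.807 + 113.970 = 214.777 N, and kinetic friction down the slope is μN = 0.46 × 214.777 = 98.797 N.
Along the incline: F cos 31° − mg sin 31° − μN = ma, so 189.698 − 60.564 − 98.797 = 12 a, giving a = 2.5281 m/s².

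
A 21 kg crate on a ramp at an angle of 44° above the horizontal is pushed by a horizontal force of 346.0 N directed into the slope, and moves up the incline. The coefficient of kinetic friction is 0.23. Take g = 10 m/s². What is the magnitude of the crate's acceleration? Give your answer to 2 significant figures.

The horizontal push has components F cos 44° = 346.0 × 0.7193 = 248.878 N up the incline and F sin 44° = 346.0 × 0.6947 = 240.366 N pressing into the surface.
The normal force is therefore N = mg cos 44° + F sin 44° = 151.053 + 240.366 = 391.419 N, and kinetic friction down the slope is μN = 0.23 × 391.419 = 90.026 N.
Along the incline: F cos 44° − mg sin 44° − μN = ma, so 248.878 − 145.887 − 90.026 = 21 a, giving a = 0.6174 m/s².

0.62 m/s²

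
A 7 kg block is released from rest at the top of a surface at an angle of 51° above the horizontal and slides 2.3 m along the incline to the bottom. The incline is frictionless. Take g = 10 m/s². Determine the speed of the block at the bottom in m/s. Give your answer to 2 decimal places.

The weight component along the incline is mg sin 51° = 54.400 N and the normal force is N = mg cos 51° = 44.052 N.
With no friction, a = g sin 51° = 7.7715 m/s².
Starting from rest over a distance of 2.3 m, v² = 2aL = 2 × 7.7715 × 2.3 = 35.7489, so v = 5.9790 m/s.

5.98 m/s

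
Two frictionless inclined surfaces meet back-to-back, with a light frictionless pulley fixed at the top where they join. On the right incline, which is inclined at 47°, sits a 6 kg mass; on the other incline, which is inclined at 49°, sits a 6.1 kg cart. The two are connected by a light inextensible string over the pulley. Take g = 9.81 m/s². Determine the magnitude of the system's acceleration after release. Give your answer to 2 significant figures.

0.17 m/s²

Resolve each weight along its own incline: the 6 kg mass has component 6 × 9.81 × sin 47° = 43.047 N down its slope, and the 6.1 kg mass has 6.1 × 9.81 × sin 49° = 45.163 N down its slope.
The 6.1 kg side's 45.163 N exceeds the other side's 43.047 N, so that mass slides down and the 6 kg mass slides up. Taking that direction as positive, Newton's second law for the whole system gives 45.163 − 43.047 = (6 + 6.1) a, so a = 2.116 / 12.1 = 0.1749 m/s².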